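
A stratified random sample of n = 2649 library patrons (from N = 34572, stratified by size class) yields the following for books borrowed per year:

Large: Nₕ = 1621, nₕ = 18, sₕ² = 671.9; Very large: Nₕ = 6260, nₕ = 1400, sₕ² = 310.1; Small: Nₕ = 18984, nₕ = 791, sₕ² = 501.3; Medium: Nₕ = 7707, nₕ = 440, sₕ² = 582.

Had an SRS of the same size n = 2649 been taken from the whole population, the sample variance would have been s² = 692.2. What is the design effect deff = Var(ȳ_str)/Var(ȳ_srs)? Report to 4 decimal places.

1.3756

Var(ȳ_str) = Σ Wₕ²(1−fₕ)sₕ²/nₕ with Wₕ = Nₕ/34572:
  Large: (1621/34572)²·(1−18/1621)·671.9/18 = 0.081152082
  Very large: (6260/34572)²·(1−1400/6260)·310.1/1400 = 0.0056381331
  Small: (18984/34572)²·(1−791/18984)·501.3/791 = 0.18313201
  Medium: (7707/34572)²·(1−440/7707)·582/440 = 0.061981462
  → Var(ȳ_str) = 0.33190369.
Var(ȳ_srs) = (1 − 2649/34572)·692.2/2649 = 0.24128417.
deff = 0.33190369 / 0.24128417 = 1.3756.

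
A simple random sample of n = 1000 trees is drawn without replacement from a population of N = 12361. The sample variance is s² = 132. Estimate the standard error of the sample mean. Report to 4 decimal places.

0.3483

Under SRS without replacement, Var(ȳ) = (1 − f)·s²/n with f = n/N = 1000/12361 = 0.08089960.
Var(ȳ) = (1 − 0.08089960)·132/1000 = 0.91910040·0.132 = 0.12132125.
SE(ȳ) = √(0.12132125) = 0.3483.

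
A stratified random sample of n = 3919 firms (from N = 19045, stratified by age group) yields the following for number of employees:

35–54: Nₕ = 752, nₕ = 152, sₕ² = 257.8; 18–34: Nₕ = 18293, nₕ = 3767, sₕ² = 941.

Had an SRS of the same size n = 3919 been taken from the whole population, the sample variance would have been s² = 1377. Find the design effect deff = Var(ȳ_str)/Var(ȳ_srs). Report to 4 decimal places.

0.6633

Var(ȳ_str) = Σ Wₕ²(1−fₕ)sₕ²/nₕ with Wₕ = Nₕ/19045:
  35–54: (752/19045)²·(1−152/752)·257.8/152 = 0.0021098251
  18–34: (18293/19045)²·(1−3767/18293)·941/3767 = 0.18300503
  → Var(ȳ_str) = 0.18511486.
Var(ȳ_srs) = (1 − 3919/19045)·1377/3919 = 0.2790627.
deff = 0.18511486 / 0.2790627 = 0.6633.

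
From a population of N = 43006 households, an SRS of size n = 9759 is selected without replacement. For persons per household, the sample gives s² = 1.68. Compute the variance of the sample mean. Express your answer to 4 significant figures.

1.331 × 10^-4

Under SRS without replacement, Var(ȳ) = (1 − f)·s²/n with f = n/N = 9759/43006 = 0.22692182.
Var(ȳ) = (1 − 0.22692182)·1.68/9759 = 0.77307818·1.7214879 × 10^-4 = 1.3308447 × 10^-4.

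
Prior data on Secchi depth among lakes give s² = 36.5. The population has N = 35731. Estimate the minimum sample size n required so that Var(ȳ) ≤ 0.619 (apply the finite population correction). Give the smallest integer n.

Without fpc, n₀ = s²/D = 36.5/0.619 = 58.9661.
With fpc, (1 − n/N)·s²/n ≤ D requires n ≥ n₀/(1 + n₀/N) = 58.9661/(1 + 58.9661/35731) = 58.8689.
Rounding up, n = 59.

59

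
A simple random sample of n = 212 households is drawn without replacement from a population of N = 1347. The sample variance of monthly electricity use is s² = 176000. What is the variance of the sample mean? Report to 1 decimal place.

Under SRS without replacement, Var(ȳ) = (1 − f)·s²/n with f = n/N = 212/1347 = 0.15738679.
Var(ȳ) = (1 − 0.15738679)·176000/212 = 0.84261321·830.18868 = 699.52795.

699.5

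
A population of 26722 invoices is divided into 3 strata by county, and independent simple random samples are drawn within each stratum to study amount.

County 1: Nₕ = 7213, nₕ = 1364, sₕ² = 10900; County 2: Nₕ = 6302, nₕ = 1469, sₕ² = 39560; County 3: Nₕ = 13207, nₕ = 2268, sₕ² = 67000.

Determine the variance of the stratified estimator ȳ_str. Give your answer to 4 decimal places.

7.5977

Var(ȳ_str) = Σₕ Wₕ²(1 − fₕ)sₕ²/nₕ with Wₕ = Nₕ/N, N = 26722.
County 1: Wₕ = 0.26992740; term = 0.26992740²·(1 − 0.18910301)·10900/1364 = 0.47214105.
County 2: Wₕ = 0.23583564; term = 0.23583564²·(1 − 0.23310060)·39560/1469 = 1.1486607.
County 3: Wₕ = 0.49423696; term = 0.49423696²·(1 − 0.17172711)·67000/2268 = 5.9768951.
Sum = 7.5976969.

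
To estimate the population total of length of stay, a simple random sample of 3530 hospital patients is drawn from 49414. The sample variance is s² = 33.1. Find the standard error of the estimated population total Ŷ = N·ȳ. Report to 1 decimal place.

Var(Ŷ) = N²·Var(ȳ) = N²·(1 − n/N)·s²/n.
f = 3530/49414 = 0.07143724; Var(ȳ) = 0.92856276·33.1/3530 = 0.0087069199.
Var(Ŷ) = 49414² · 0.0087069199 = 2.1260064 × 10^7.
SE(Ŷ) = √(2.1260064 × 10^7) = 4610.9.

4610.9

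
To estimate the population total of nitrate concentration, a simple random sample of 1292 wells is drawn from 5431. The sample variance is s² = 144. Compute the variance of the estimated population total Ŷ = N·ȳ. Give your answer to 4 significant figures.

2.505 × 10^6

Var(Ŷ) = N²·Var(ȳ) = N²·(1 − n/N)·s²/n.
f = 1292/5431 = 0.23789357; Var(ȳ) = 0.76210643·144/1292 = 0.084940654.
Var(Ŷ) = 5431² · 0.084940654 = 2.5053892 × 10^6.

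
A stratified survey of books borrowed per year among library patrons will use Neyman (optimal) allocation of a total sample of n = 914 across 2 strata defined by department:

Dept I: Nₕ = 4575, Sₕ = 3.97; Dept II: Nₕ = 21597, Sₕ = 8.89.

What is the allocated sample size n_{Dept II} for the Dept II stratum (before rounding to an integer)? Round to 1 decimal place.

Neyman allocation: nₕ = n·NₕSₕ / Σⱼ NⱼSⱼ.
Σ NⱼSⱼ = 4575·3.97 + 21597·8.89 = 210160.08.
n_{Dept II} = 914·21597·8.89 / 210160.08 = 835.0.

835.0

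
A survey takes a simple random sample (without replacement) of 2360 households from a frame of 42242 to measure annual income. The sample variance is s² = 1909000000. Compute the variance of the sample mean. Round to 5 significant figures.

Under SRS without replacement, Var(ȳ) = (1 − f)·s²/n with f = n/N = 2360/42242 = 0.05586857.
Var(ȳ) = (1 − 0.05586857)·1909000000/2360 = 0.94413143·808898.31 = 763706.32.

763710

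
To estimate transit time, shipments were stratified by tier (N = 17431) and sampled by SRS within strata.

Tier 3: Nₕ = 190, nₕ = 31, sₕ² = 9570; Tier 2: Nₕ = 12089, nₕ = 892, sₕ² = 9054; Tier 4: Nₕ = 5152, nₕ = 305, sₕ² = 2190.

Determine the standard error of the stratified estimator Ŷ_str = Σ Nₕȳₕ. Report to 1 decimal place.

Var(Ŷ_str) = Σₕ Nₕ²(1 − fₕ)sₕ²/nₕ.
Tier 3: 190²·(1 − 31/190)·9570/31 = 9.3261194 × 10^6.
Tier 2: 12089²·(1 − 892/12089)·9054/892 = 1.3739398 × 10^9.
Tier 4: 5152²·(1 − 305/5152)·2190/305 = 1.7930531 × 10^8.
Sum = 1.5625712 × 10^9.
SE = √(1.5625712 × 10^9) = 39529.4.

39529.4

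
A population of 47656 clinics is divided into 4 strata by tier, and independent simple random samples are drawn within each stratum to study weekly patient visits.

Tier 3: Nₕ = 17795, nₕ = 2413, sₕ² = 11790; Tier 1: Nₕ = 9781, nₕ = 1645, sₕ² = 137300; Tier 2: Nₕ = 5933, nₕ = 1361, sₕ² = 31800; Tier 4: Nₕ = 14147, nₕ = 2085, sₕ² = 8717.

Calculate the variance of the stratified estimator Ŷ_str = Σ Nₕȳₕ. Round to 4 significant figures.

Var(Ŷ_str) = Σₕ Nₕ²(1 − fₕ)sₕ²/nₕ.
Tier 3: 17795²·(1 − 2413/17795)·11790/2413 = 1.3374184 × 10^9.
Tier 1: 9781²·(1 − 1645/9781)·137300/1645 = 6.6419994 × 10^9.
Tier 2: 5933²·(1 − 1361/5933)·31800/1361 = 6.337961 × 10^8.
Tier 4: 14147²·(1 − 2085/14147)·8717/2085 = 7.1341899 × 10^8.
Sum = 9.3266329 × 10^9.

9.327 × 10^9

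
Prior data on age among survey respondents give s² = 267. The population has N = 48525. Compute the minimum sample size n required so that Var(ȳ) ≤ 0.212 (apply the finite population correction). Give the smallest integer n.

Without fpc, n₀ = s²/D = 267/0.212 = 1259.4340.
With fpc, (1 − n/N)·s²/n ≤ D requires n ≥ n₀/(1 + n₀/N) = 1259.4340/(1 + 1259.4340/48525) = 1227.5732.
Rounding up, n = 1228.

1228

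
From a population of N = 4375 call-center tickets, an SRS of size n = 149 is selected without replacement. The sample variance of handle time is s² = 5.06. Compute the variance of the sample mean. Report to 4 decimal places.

Under SRS without replacement, Var(ȳ) = (1 − f)·s²/n with f = n/N = 149/4375 = 0.03405714.
Var(ȳ) = (1 − 0.03405714)·5.06/149 = 0.96594286·0.033959732 = 0.03280316.

0.0328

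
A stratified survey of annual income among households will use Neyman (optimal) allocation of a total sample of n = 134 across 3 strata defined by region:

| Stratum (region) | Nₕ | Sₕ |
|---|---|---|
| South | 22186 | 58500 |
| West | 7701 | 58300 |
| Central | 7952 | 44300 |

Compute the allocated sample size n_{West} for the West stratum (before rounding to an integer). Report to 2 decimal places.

28.66

Neyman allocation: nₕ = n·NₕSₕ / Σⱼ NⱼSⱼ.
Σ NⱼSⱼ = 22186·58500 + 7701·58300 + 7952·44300 = 2.0991229 × 10^9.
n_{West} = 134·7701·58300 / (2.0991229 × 10^9) = 28.66.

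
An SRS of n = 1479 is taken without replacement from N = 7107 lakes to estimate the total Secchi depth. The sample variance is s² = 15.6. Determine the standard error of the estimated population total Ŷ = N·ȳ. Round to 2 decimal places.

Var(Ŷ) = N²·Var(ȳ) = N²·(1 − n/N)·s²/n.
f = 1479/7107 = 0.20810469; Var(ȳ) = 0.79189531·15.6/1479 = 0.0083526483.
Var(Ŷ) = 7107² · 0.0083526483 = 421887.66.
SE(Ŷ) = √(421887.66) = 649.53.

649.53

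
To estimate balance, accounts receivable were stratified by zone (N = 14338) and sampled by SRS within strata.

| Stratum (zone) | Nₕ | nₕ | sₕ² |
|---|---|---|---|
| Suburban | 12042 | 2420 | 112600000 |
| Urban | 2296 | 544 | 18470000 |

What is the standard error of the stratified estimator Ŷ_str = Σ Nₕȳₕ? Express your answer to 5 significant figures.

Var(Ŷ_str) = Σₕ Nₕ²(1 − fₕ)sₕ²/nₕ.
Suburban: 12042²·(1 − 2420/12042)·112600000/2420 = 5.3912193 × 10^12.
Urban: 2296²·(1 − 544/2296)·18470000/544 = 1.3657587 × 10^11.
Sum = 5.5277952 × 10^12.
SE = √(5.5277952 × 10^12) = 2.3511 × 10^6.

2.3511 × 10^6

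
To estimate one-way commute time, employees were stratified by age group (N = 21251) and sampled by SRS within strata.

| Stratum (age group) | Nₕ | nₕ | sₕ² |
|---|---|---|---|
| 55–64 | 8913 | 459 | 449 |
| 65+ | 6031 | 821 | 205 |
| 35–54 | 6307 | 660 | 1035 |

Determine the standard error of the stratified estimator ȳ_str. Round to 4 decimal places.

0.5516

Var(ȳ_str) = Σₕ Wₕ²(1 − fₕ)sₕ²/nₕ with Wₕ = Nₕ/N, N = 21251.
55–64: Wₕ = 0.41941556; term = 0.41941556²·(1 − 0.05149781)·449/459 = 0.16321537.
65+: Wₕ = 0.28379841; term = 0.28379841²·(1 − 0.13613000)·205/821 = 0.017373168.
35–54: Wₕ = 0.29678603; term = 0.29678603²·(1 − 0.10464563)·1035/660 = 0.12367397.
Sum = 0.30426251.
SE = √(0.30426251) = 0.5516.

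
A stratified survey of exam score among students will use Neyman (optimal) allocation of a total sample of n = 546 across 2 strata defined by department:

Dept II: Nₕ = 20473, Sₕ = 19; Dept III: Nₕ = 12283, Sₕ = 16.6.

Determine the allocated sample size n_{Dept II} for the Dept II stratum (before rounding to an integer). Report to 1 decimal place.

358.2

Neyman allocation: nₕ = n·NₕSₕ / Σⱼ NⱼSⱼ.
Σ NⱼSⱼ = 20473·19 + 12283·16.6 = 592884.8.
n_{Dept II} = 546·20473·19 / 592884.8 = 358.2.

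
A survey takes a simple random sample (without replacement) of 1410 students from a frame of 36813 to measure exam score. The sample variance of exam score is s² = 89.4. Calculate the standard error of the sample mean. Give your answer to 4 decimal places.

0.2469

Under SRS without replacement, Var(ȳ) = (1 − f)·s²/n with f = n/N = 1410/36813 = 0.03830169.
Var(ȳ) = (1 − 0.03830169)·89.4/1410 = 0.96169831·0.063404255 = 0.060975765.
SE(ȳ) = √(0.060975765) = 0.2469.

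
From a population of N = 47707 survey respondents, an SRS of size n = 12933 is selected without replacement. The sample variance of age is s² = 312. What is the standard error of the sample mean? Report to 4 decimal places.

Under SRS without replacement, Var(ȳ) = (1 − f)·s²/n with f = n/N = 12933/47707 = 0.27109229.
Var(ȳ) = (1 − 0.27109229)·312/12933 = 0.72890771·0.024124333 = 0.017584412.
SE(ȳ) = √(0.017584412) = 0.1326.

0.1326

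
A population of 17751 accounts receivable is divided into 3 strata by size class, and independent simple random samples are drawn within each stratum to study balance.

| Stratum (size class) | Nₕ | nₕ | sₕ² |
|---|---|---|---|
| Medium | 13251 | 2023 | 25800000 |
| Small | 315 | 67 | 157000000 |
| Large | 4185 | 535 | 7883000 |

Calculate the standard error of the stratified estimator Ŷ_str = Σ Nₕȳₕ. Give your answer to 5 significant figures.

Var(Ŷ_str) = Σₕ Nₕ²(1 − fₕ)sₕ²/nₕ.
Medium: 13251²·(1 − 2023/13251)·25800000/2023 = 1.8974698 × 10^12.
Small: 315²·(1 − 67/315)·157000000/67 = 1.8305731 × 10^11.
Large: 4185²·(1 − 535/4185)·7883000/535 = 2.2507438 × 10^11.
Sum = 2.3056015 × 10^12.
SE = √(2.3056015 × 10^12) = 1.5184 × 10^6.

1.5184 × 10^6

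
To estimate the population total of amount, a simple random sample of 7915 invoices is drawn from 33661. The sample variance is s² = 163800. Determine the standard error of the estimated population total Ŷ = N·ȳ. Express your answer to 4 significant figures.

133900

Var(Ŷ) = N²·Var(ȳ) = N²·(1 − n/N)·s²/n.
f = 7915/33661 = 0.23513859; Var(ȳ) = 0.76486141·163800/7915 = 15.828718.
Var(Ŷ) = 33661² · 15.828718 = 1.7934933 × 10^10.
SE(Ŷ) = √(1.7934933 × 10^10) = 133900.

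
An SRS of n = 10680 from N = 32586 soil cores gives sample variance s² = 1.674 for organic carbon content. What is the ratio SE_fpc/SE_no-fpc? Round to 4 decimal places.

f = n/N = 10680/32586 = 0.32774811.
SE_no-fpc = √(s²/n) = 0.012519647; SE_fpc = √((1−f)s²/n) = 0.01026498.
Ratio = √(1−f) = 0.81990968.

0.8199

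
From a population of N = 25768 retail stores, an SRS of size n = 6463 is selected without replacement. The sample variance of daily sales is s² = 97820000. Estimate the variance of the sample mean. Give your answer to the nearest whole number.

11339

Under SRS without replacement, Var(ȳ) = (1 − f)·s²/n with f = n/N = 6463/25768 = 0.25081496.
Var(ȳ) = (1 − 0.25081496)·97820000/6463 = 0.74918504·15135.386 = 11339.205.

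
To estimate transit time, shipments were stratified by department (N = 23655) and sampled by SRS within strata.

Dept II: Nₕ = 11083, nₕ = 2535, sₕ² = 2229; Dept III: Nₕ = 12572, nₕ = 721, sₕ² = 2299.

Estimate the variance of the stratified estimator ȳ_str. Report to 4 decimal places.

Var(ȳ_str) = Σₕ Wₕ²(1 − fₕ)sₕ²/nₕ with Wₕ = Nₕ/N, N = 23655.
Dept II: Wₕ = 0.46852674; term = 0.46852674²·(1 − 0.22872868)·2229/2535 = 0.14887029.
Dept III: Wₕ = 0.53147326; term = 0.53147326²·(1 − 0.05734967)·2299/721 = 0.84901854.
Sum = 0.99788883.

0.9979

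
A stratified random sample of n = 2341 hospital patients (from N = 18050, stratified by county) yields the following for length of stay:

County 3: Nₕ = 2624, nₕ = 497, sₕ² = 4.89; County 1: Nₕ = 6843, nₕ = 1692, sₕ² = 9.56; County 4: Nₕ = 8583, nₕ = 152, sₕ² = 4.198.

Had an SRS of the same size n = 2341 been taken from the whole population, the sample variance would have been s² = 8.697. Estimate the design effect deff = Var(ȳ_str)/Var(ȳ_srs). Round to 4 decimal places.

Var(ȳ_str) = Σ Wₕ²(1−fₕ)sₕ²/nₕ with Wₕ = Nₕ/18050:
  County 3: (2624/18050)²·(1−497/2624)·4.89/497 = 1.6855024 × 10^-4
  County 1: (6843/18050)²·(1−1692/6843)·9.56/1692 = 6.1128144 × 10^-4
  County 4: (8583/18050)²·(1−152/8583)·4.198/152 = 0.0061342664
  → Var(ȳ_str) = 0.0069140981.
Var(ȳ_srs) = (1 − 2341/18050)·8.697/2341 = 0.0032332508.
deff = 0.0069140981 / 0.0032332508 = 2.1384.

2.1384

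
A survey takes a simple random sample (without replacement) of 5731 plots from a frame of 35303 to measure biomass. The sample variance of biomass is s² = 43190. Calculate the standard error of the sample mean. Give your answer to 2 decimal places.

Under SRS without replacement, Var(ȳ) = (1 − f)·s²/n with f = n/N = 5731/35303 = 0.16233748.
Var(ȳ) = (1 − 0.16233748)·43190/5731 = 0.83766252·7.5362066 = 6.3127978.
SE(ȳ) = √(6.3127978) = 2.51.

2.51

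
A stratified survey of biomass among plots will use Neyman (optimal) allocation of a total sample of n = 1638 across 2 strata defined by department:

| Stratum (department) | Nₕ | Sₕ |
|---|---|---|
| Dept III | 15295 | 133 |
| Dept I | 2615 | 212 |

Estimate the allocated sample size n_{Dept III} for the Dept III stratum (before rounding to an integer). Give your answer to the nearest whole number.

1287

Neyman allocation: nₕ = n·NₕSₕ / Σⱼ NⱼSⱼ.
Σ NⱼSⱼ = 15295·133 + 2615·212 = 2.588615 × 10^6.
n_{Dept III} = 1638·15295·133 / (2.588615 × 10^6) = 1287.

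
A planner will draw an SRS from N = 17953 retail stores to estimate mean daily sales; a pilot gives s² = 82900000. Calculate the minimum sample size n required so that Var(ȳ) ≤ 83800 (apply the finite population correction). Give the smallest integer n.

Without fpc, n₀ = s²/D = 82900000/83800 = 989.2601.
With fpc, (1 − n/N)·s²/n ≤ D requires n ≥ n₀/(1 + n₀/N) = 989.2601/(1 + 989.2601/17953) = 937.5960.
Rounding up, n = 938.

938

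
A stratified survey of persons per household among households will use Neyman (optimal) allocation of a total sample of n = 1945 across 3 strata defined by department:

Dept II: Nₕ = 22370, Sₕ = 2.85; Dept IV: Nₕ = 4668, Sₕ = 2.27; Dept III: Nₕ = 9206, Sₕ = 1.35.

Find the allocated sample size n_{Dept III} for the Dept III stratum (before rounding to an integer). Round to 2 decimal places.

278.55

Neyman allocation: nₕ = n·NₕSₕ / Σⱼ NⱼSⱼ.
Σ NⱼSⱼ = 22370·2.85 + 4668·2.27 + 9206·1.35 = 86778.96.
n_{Dept III} = 1945·9206·1.35 / 86778.96 = 278.55.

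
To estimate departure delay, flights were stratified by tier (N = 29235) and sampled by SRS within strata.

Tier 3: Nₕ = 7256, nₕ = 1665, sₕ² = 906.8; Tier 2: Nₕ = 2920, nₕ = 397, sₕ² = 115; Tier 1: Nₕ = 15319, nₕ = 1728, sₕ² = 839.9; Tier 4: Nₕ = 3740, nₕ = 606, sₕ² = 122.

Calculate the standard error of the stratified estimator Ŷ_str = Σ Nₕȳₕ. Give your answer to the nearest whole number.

11304

Var(Ŷ_str) = Σₕ Nₕ²(1 − fₕ)sₕ²/nₕ.
Tier 3: 7256²·(1 − 1665/7256)·906.8/1665 = 2.2094493 × 10^7.
Tier 2: 2920²·(1 − 397/2920)·115/397 = 2.134064 × 10^6.
Tier 1: 15319²·(1 − 1728/15319)·839.9/1728 = 1.0119654 × 10^8.
Tier 4: 3740²·(1 − 606/3740)·122/606 = 2.3597055 × 10^6.
Sum = 1.277848 × 10^8.
SE = √(1.277848 × 10^8) = 11304.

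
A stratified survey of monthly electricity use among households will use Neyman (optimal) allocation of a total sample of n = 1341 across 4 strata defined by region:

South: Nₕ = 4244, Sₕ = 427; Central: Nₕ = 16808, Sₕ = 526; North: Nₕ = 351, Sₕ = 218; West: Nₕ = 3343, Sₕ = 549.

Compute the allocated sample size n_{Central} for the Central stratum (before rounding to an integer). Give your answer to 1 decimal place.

943.6

Neyman allocation: nₕ = n·NₕSₕ / Σⱼ NⱼSⱼ.
Σ NⱼSⱼ = 4244·427 + 16808·526 + 351·218 + 3343·549 = 1.2565021 × 10^7.
n_{Central} = 1341·16808·526 / (1.2565021 × 10^7) = 943.6.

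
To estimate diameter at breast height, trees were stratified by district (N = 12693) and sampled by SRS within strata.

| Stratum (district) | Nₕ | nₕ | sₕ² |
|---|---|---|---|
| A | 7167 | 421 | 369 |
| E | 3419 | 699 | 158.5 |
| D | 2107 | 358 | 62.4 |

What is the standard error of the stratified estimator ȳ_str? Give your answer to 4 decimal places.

Var(ȳ_str) = Σₕ Wₕ²(1 − fₕ)sₕ²/nₕ with Wₕ = Nₕ/N, N = 12693.
A: Wₕ = 0.56464193; term = 0.56464193²·(1 − 0.05874145)·369/421 = 0.26302647.
E: Wₕ = 0.26936107; term = 0.26936107²·(1 − 0.20444574)·158.5/699 = 0.01308855.
D: Wₕ = 0.16599701; term = 0.16599701²·(1 − 0.16990982)·62.4/358 = 0.0039868266.
Sum = 0.28010185.
SE = √(0.28010185) = 0.5292.

0.5292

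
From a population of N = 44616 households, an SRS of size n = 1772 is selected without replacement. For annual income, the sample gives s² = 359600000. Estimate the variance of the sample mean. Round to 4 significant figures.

Under SRS without replacement, Var(ȳ) = (1 − f)·s²/n with f = n/N = 1772/44616 = 0.03971669.
Var(ȳ) = (1 − 0.03971669)·359600000/1772 = 0.96028331·202934.54 = 194874.65.

194900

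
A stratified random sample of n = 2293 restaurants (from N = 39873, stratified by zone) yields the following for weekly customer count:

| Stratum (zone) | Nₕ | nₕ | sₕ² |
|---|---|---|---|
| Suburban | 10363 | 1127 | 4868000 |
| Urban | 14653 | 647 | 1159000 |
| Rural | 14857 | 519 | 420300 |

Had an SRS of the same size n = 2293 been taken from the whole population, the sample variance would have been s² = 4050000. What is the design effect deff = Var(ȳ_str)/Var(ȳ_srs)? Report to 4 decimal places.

Var(ȳ_str) = Σ Wₕ²(1−fₕ)sₕ²/nₕ with Wₕ = Nₕ/39873:
  Suburban: (10363/39873)²·(1−1127/10363)·4868000/1127 = 260.03886
  Urban: (14653/39873)²·(1−647/14653)·1159000/647 = 231.23949
  Rural: (14857/39873)²·(1−519/14857)·420300/519 = 108.50604
  → Var(ȳ_str) = 599.78439.
Var(ȳ_srs) = (1 − 2293/39873)·4050000/2293 = 1664.6726.
deff = 599.78439 / 1664.6726 = 0.3603.

0.3603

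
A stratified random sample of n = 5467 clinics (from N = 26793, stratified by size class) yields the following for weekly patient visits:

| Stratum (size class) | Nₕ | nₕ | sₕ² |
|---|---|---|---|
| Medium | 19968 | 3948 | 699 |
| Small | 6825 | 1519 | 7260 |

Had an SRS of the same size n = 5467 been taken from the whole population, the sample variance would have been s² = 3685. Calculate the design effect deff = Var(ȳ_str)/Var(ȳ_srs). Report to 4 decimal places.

0.5965

Var(ȳ_str) = Σ Wₕ²(1−fₕ)sₕ²/nₕ with Wₕ = Nₕ/26793:
  Medium: (19968/26793)²·(1−3948/19968)·699/3948 = 0.078895898
  Small: (6825/26793)²·(1−1519/6825)·7260/1519 = 0.24110491
  → Var(ȳ_str) = 0.32000081.
Var(ȳ_srs) = (1 − 5467/26793)·3685/5467 = 0.53650834.
deff = 0.32000081 / 0.53650834 = 0.5965.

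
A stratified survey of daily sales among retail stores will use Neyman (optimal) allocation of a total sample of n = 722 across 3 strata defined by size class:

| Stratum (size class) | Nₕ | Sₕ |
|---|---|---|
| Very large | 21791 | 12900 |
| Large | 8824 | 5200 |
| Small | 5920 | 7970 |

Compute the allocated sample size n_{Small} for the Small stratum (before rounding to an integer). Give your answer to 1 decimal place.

Neyman allocation: nₕ = n·NₕSₕ / Σⱼ NⱼSⱼ.
Σ NⱼSⱼ = 21791·12900 + 8824·5200 + 5920·7970 = 3.741711 × 10^8.
n_{Small} = 722·5920·7970 / (3.741711 × 10^8) = 91.0.

91.0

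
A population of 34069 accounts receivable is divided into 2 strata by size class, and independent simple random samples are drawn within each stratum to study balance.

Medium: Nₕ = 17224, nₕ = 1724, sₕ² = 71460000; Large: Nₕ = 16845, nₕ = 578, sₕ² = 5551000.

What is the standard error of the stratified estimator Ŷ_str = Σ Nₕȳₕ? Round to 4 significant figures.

3.701 × 10^6

Var(Ŷ_str) = Σₕ Nₕ²(1 − fₕ)sₕ²/nₕ.
Medium: 17224²·(1 − 1724/17224)·71460000/1724 = 1.106602 × 10^13.
Large: 16845²·(1 − 578/16845)·5551000/578 = 2.6316121 × 10^12.
Sum = 1.3697632 × 10^13.
SE = √(1.3697632 × 10^13) = 3.701 × 10^6.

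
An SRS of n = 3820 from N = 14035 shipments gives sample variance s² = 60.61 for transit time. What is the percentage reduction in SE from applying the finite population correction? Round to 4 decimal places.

14.6874

f = n/N = 3820/14035 = 0.27217670.
SE_no-fpc = √(s²/n) = 0.12596226; SE_fpc = √((1−f)s²/n) = 0.10746163.
Ratio = √(1−f) = 0.85312561. Reduction = 100·(1 − 0.85312561) = 14.6874%.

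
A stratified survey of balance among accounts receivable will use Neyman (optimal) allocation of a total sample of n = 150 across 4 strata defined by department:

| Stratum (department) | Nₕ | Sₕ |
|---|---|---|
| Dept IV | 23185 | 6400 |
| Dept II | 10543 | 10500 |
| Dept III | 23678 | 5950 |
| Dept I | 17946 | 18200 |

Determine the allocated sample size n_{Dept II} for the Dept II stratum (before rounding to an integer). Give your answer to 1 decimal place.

Neyman allocation: nₕ = n·NₕSₕ / Σⱼ NⱼSⱼ.
Σ NⱼSⱼ = 23185·6400 + 10543·10500 + 23678·5950 + 17946·18200 = 7.265868 × 10^8.
n_{Dept II} = 150·10543·10500 / (7.265868 × 10^8) = 22.9.

22.9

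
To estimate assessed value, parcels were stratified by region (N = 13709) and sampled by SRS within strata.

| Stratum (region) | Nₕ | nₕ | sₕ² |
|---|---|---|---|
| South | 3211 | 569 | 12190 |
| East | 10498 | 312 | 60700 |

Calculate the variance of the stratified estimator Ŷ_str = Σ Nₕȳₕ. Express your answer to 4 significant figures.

2.099 × 10^10

Var(Ŷ_str) = Σₕ Nₕ²(1 − fₕ)sₕ²/nₕ.
South: 3211²·(1 − 569/3211)·12190/569 = 1.8174587 × 10^8.
East: 10498²·(1 − 312/10498)·60700/312 = 2.080388 × 10^10.
Sum = 2.0985626 × 10^10.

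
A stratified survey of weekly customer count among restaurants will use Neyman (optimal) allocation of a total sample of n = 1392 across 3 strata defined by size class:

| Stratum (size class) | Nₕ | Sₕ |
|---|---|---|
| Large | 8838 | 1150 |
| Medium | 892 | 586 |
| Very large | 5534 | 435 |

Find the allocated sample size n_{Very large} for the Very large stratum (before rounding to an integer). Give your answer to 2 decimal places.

Neyman allocation: nₕ = n·NₕSₕ / Σⱼ NⱼSⱼ.
Σ NⱼSⱼ = 8838·1150 + 892·586 + 5534·435 = 1.3093702 × 10^7.
n_{Very large} = 1392·5534·435 / (1.3093702 × 10^7) = 255.92.

255.92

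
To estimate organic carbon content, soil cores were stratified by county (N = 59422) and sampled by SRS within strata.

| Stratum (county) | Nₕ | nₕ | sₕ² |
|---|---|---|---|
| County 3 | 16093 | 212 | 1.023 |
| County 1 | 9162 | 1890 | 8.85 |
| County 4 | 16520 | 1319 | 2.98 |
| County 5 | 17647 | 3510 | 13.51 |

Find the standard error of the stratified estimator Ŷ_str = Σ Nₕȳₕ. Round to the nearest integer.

1753

Var(Ŷ_str) = Σₕ Nₕ²(1 − fₕ)sₕ²/nₕ.
County 3: 16093²·(1 − 212/16093)·1.023/212 = 1.23326 × 10^6.
County 1: 9162²·(1 − 1890/9162)·8.85/1890 = 311979.19.
County 4: 16520²·(1 − 1319/16520)·2.98/1319 = 567353.41.
County 5: 17647²·(1 − 3510/17647)·13.51/3510 = 960232.45.
Sum = 3.0728251 × 10^6.
SE = √(3.0728251 × 10^6) = 1753.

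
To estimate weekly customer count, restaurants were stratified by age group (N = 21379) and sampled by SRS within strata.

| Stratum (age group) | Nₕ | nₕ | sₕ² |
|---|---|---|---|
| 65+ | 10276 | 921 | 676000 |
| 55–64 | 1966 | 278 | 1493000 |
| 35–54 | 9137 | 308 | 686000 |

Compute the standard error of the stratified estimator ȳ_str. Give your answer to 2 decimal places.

24.22

Var(ȳ_str) = Σₕ Wₕ²(1 − fₕ)sₕ²/nₕ with Wₕ = Nₕ/N, N = 21379.
65+: Wₕ = 0.48065859; term = 0.48065859²·(1 − 0.08962631)·676000/921 = 154.37614.
55–64: Wₕ = 0.09195940; term = 0.09195940²·(1 − 0.14140387)·1493000/278 = 38.993857.
35–54: Wₕ = 0.42738201; term = 0.42738201²·(1 − 0.03370909)·686000/308 = 393.10971.
Sum = 586.47971.
SE = √(586.47971) = 24.22.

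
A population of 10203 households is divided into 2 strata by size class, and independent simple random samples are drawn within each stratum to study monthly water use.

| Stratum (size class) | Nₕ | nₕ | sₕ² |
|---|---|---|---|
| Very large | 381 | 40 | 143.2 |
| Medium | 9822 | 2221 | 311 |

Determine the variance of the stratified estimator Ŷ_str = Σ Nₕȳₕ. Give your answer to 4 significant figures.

1.092 × 10^7

Var(Ŷ_str) = Σₕ Nₕ²(1 − fₕ)sₕ²/nₕ.
Very large: 381²·(1 − 40/381)·143.2/40 = 465117.18.
Medium: 9822²·(1 − 2221/9822)·311/2221 = 1.0454 × 10^7.
Sum = 1.0919117 × 10^7.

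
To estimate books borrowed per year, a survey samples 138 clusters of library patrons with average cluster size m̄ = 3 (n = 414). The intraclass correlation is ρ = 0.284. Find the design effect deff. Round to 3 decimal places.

1.568

deff = 1 + (3 − 1)·0.284 = 1 + 0.568 = 1.568.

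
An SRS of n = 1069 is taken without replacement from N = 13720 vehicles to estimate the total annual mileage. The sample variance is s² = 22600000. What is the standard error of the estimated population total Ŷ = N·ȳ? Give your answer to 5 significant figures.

1.9156 × 10^6

Var(Ŷ) = N²·Var(ȳ) = N²·(1 − n/N)·s²/n.
f = 1069/13720 = 0.07791545; Var(ȳ) = 0.92208455·22600000/1069 = 19494.023.
Var(Ŷ) = 13720² · 19494.023 = 3.6695237 × 10^12.
SE(Ŷ) = √(3.6695237 × 10^12) = 1.9156 × 10^6.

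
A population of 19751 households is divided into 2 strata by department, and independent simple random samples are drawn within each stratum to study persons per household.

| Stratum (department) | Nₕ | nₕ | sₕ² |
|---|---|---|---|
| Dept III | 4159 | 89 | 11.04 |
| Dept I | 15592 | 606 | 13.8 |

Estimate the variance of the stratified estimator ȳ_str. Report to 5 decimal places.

Var(ȳ_str) = Σₕ Wₕ²(1 − fₕ)sₕ²/nₕ with Wₕ = Nₕ/N, N = 19751.
Dept III: Wₕ = 0.21057162; term = 0.21057162²·(1 − 0.02139937)·11.04/89 = 0.0053825022.
Dept I: Wₕ = 0.78942838; term = 0.78942838²·(1 − 0.03886609)·13.8/606 = 0.013640046.
Sum = 0.019022548.

0.01902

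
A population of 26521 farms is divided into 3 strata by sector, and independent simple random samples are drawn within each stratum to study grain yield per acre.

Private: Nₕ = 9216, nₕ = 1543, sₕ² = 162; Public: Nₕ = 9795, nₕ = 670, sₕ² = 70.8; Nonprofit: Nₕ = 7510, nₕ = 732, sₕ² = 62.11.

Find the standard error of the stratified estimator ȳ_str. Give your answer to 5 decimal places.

Var(ȳ_str) = Σₕ Wₕ²(1 − fₕ)sₕ²/nₕ with Wₕ = Nₕ/N, N = 26521.
Private: Wₕ = 0.34749821; term = 0.34749821²·(1 − 0.16742622)·162/1543 = 0.010555455.
Public: Wₕ = 0.36932996; term = 0.36932996²·(1 − 0.06840225)·70.8/670 = 0.013428144.
Nonprofit: Wₕ = 0.28317183; term = 0.28317183²·(1 − 0.09747004)·62.11/732 = 0.0061406191.
Sum = 0.030124218.
SE = √(0.030124218) = 0.17356.

0.17356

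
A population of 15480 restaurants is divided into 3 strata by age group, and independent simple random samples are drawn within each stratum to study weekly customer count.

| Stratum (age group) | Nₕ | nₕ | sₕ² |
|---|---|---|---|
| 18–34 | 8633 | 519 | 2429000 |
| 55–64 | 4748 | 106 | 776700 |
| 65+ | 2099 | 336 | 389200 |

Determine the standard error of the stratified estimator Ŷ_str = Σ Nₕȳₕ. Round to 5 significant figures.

Var(Ŷ_str) = Σₕ Nₕ²(1 − fₕ)sₕ²/nₕ.
18–34: 8633²·(1 − 519/8633)·2429000/519 = 3.278362 × 10^11.
55–64: 4748²·(1 − 106/4748)·776700/106 = 1.6149656 × 10^11.
65+: 2099²·(1 − 336/2099)·389200/336 = 4.2864554 × 10^9.
Sum = 4.9361922 × 10^11.
SE = √(4.9361922 × 10^11) = 702580.

702580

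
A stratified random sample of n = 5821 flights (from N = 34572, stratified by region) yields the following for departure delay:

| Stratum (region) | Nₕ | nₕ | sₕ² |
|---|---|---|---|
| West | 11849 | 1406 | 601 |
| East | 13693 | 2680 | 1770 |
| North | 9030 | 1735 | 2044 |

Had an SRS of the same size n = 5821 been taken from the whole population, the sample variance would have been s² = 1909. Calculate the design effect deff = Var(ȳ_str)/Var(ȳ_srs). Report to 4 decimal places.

0.7059

Var(ȳ_str) = Σ Wₕ²(1−fₕ)sₕ²/nₕ with Wₕ = Nₕ/34572:
  West: (11849/34572)²·(1−1406/11849)·601/1406 = 0.044253449
  East: (13693/34572)²·(1−2680/13693)·1770/2680 = 0.083328528
  North: (9030/34572)²·(1−1735/9030)·2044/1735 = 0.064930007
  → Var(ȳ_str) = 0.19251198.
Var(ȳ_srs) = (1 − 5821/34572)·1909/5821 = 0.27273243.
deff = 0.19251198 / 0.27273243 = 0.7059.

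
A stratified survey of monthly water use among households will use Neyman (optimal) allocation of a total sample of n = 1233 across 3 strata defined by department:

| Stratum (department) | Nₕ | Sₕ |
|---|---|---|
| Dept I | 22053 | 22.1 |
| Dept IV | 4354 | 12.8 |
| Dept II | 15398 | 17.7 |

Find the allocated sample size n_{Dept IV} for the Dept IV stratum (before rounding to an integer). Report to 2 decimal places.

84.25

Neyman allocation: nₕ = n·NₕSₕ / Σⱼ NⱼSⱼ.
Σ NⱼSⱼ = 22053·22.1 + 4354·12.8 + 15398·17.7 = 815647.1.
n_{Dept IV} = 1233·4354·12.8 / 815647.1 = 84.25.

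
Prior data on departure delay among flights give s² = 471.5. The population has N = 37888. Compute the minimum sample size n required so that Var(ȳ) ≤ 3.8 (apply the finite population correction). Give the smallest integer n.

Without fpc, n₀ = s²/D = 471.5/3.8 = 124.0789.
With fpc, (1 − n/N)·s²/n ≤ D requires n ≥ n₀/(1 + n₀/N) = 124.0789/(1 + 124.0789/37888) = 123.6739.
Rounding up, n = 124.

124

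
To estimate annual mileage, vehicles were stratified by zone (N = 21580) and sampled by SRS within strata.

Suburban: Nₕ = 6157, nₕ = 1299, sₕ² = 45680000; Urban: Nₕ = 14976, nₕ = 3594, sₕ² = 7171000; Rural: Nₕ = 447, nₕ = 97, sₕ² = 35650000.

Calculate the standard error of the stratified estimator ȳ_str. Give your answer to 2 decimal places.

55.79

Var(ȳ_str) = Σₕ Wₕ²(1 − fₕ)sₕ²/nₕ with Wₕ = Nₕ/N, N = 21580.
Suburban: Wₕ = 0.28531047; term = 0.28531047²·(1 − 0.21097937)·45680000/1299 = 2258.6073.
Urban: Wₕ = 0.69397590; term = 0.69397590²·(1 − 0.23998397)·7171000/3594 = 730.31998.
Rural: Wₕ = 0.02071362; term = 0.02071362²·(1 − 0.21700224)·35650000/97 = 123.46973.
Sum = 3112.397.
SE = √(3112.397) = 55.79.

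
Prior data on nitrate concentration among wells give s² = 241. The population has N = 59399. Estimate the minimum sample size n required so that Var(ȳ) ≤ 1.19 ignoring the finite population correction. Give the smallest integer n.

Without fpc, n₀ = s²/D = 241/1.19 = 202.5210.
Rounding up, n = 203.

203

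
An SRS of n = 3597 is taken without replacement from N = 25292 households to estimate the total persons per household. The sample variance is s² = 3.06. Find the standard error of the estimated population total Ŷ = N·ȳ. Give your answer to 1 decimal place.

683.2

Var(Ŷ) = N²·Var(ȳ) = N²·(1 − n/N)·s²/n.
f = 3597/25292 = 0.14221888; Var(ȳ) = 0.85778112·3.06/3597 = 7.2972205 × 10^-4.
Var(Ŷ) = 25292² · (7.2972205 × 10^-4) = 466792.44.
SE(Ŷ) = √(466792.44) = 683.2.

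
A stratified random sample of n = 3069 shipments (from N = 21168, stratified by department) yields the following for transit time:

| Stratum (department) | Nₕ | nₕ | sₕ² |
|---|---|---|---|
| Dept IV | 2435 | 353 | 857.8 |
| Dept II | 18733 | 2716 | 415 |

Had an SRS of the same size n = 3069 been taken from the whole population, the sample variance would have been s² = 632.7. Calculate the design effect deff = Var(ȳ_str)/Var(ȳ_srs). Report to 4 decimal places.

Var(ȳ_str) = Σ Wₕ²(1−fₕ)sₕ²/nₕ with Wₕ = Nₕ/21168:
  Dept IV: (2435/21168)²·(1−353/2435)·857.8/353 = 0.027493585
  Dept II: (18733/21168)²·(1−2716/18733)·415/2716 = 0.10231686
  → Var(ȳ_str) = 0.12981045.
Var(ȳ_srs) = (1 − 3069/21168)·632.7/3069 = 0.1762689.
deff = 0.12981045 / 0.1762689 = 0.7364.

0.7364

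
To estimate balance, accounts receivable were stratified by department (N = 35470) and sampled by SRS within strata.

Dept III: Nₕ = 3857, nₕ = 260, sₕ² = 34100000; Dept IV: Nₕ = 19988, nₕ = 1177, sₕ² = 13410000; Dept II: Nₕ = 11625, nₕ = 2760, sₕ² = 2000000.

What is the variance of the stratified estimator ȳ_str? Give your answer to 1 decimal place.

Var(ȳ_str) = Σₕ Wₕ²(1 − fₕ)sₕ²/nₕ with Wₕ = Nₕ/N, N = 35470.
Dept III: Wₕ = 0.10873978; term = 0.10873978²·(1 − 0.06740990)·34100000/260 = 1446.2678.
Dept IV: Wₕ = 0.56351847; term = 0.56351847²·(1 − 0.05888533)·13410000/1177 = 3404.9533.
Dept II: Wₕ = 0.32774175; term = 0.32774175²·(1 − 0.23741935)·2000000/2760 = 59.356767.
Sum = 4910.5779.

4910.6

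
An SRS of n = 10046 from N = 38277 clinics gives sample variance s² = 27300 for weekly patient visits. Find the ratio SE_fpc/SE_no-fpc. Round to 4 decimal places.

f = n/N = 10046/38277 = 0.26245526.
SE_no-fpc = √(s²/n) = 1.648484; SE_fpc = √((1−f)s²/n) = 1.4157251.
Ratio = √(1−f) = 0.85880425.

0.8588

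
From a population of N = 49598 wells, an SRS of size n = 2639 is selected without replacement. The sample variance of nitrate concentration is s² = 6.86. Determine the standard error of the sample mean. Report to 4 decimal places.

0.0496

Under SRS without replacement, Var(ȳ) = (1 − f)·s²/n with f = n/N = 2639/49598 = 0.05320779.
Var(ȳ) = (1 − 0.05320779)·6.86/2639 = 0.94679221·0.0025994695 = 0.0024611575.
SE(ȳ) = √(0.0024611575) = 0.0496.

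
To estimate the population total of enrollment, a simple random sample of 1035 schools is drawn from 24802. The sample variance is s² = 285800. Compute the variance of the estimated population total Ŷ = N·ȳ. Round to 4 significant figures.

Var(Ŷ) = N²·Var(ȳ) = N²·(1 − n/N)·s²/n.
f = 1035/24802 = 0.04173051; Var(ȳ) = 0.95826949·285800/1035 = 264.612.
Var(Ŷ) = 24802² · 264.612 = 1.6277322 × 10^11.

1.628 × 10^11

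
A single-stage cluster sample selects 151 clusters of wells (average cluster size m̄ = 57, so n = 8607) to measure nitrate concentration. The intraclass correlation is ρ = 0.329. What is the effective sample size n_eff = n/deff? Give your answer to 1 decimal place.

deff = 1 + (57 − 1)·0.329 = 1 + 18.424 = 19.424.
n_eff = 8607 / 19.424 = 443.1.

443.1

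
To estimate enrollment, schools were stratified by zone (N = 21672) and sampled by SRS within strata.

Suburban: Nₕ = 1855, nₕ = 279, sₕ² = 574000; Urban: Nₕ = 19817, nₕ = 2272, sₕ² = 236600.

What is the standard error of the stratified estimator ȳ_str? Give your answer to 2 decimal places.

9.48

Var(ȳ_str) = Σₕ Wₕ²(1 − fₕ)sₕ²/nₕ with Wₕ = Nₕ/N, N = 21672.
Suburban: Wₕ = 0.08559432; term = 0.08559432²·(1 − 0.15040431)·574000/279 = 12.805892.
Urban: Wₕ = 0.91440568; term = 0.91440568²·(1 − 0.11464904)·236600/2272 = 77.090296.
Sum = 89.896188.
SE = √(89.896188) = 9.48.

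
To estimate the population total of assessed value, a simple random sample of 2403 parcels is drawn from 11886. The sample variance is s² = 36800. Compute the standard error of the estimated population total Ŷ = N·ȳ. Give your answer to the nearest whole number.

Var(Ŷ) = N²·Var(ȳ) = N²·(1 − n/N)·s²/n.
f = 2403/11886 = 0.20217062; Var(ȳ) = 0.79782938·36800/2403 = 12.218111.
Var(Ŷ) = 11886² · 12.218111 = 1.726138 × 10^9.
SE(Ŷ) = √(1.726138 × 10^9) = 41547.

41547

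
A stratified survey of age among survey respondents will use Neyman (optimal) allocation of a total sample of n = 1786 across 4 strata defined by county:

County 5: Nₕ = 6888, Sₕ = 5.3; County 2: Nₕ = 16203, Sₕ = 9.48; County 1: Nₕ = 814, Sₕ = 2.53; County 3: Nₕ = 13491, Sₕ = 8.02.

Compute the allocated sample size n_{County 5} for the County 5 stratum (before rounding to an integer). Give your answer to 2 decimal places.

Neyman allocation: nₕ = n·NₕSₕ / Σⱼ NⱼSⱼ.
Σ NⱼSⱼ = 6888·5.3 + 16203·9.48 + 814·2.53 + 13491·8.02 = 300368.08.
n_{County 5} = 1786·6888·5.3 / 300368.08 = 217.07.

217.07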